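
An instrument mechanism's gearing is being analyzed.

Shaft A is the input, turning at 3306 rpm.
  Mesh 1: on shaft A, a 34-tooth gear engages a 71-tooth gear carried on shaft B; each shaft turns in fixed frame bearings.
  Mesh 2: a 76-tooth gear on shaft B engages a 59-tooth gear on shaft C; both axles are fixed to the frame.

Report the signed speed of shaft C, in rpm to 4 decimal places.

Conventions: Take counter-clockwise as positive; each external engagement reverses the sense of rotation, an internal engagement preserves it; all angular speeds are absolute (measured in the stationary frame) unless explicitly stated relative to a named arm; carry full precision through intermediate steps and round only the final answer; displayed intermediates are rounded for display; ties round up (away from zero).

+2039.3182 rpm

2-mesh fixed-axis compound train (all bearings frame-fixed)
mesh 1 [34T→71T]: ω = 3306.0000×34/71 = 1583.1549 rpm, sense flips to −
mesh 2 [76T→59T]: ω = 1583.1549×76/59 = 2039.3182 rpm, sense flips to +
signed output speed = +2039.3182 rpm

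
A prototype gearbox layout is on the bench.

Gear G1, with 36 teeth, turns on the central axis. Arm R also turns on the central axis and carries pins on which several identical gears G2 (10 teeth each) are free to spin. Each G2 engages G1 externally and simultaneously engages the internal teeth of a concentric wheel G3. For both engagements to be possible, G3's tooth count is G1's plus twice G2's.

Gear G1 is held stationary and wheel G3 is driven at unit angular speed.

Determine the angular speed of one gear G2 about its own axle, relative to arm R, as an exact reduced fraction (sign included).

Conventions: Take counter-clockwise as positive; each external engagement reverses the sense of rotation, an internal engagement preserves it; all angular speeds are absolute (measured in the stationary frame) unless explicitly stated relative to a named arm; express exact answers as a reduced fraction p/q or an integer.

252/115

recognized (axles ride arm R): planetary set, 36/10/56 teeth
ring teeth: 36 + 2·10 = 56
36(ω_sun−ω_arm) = −56(ω_ring−ω_arm),  ω_sun = 0, ω_ring = 1
36(0−ω_arm) = −56(1−ω_arm)  ⇒  92·ω_arm = 56  ⇒  ω_arm = 14/23
sun–planet mesh: 36·(0−14/23) = −10·(ω_p−ω_arm)  ⇒  ω_p−ω_arm = 252/115
exact speed ratio = 252/115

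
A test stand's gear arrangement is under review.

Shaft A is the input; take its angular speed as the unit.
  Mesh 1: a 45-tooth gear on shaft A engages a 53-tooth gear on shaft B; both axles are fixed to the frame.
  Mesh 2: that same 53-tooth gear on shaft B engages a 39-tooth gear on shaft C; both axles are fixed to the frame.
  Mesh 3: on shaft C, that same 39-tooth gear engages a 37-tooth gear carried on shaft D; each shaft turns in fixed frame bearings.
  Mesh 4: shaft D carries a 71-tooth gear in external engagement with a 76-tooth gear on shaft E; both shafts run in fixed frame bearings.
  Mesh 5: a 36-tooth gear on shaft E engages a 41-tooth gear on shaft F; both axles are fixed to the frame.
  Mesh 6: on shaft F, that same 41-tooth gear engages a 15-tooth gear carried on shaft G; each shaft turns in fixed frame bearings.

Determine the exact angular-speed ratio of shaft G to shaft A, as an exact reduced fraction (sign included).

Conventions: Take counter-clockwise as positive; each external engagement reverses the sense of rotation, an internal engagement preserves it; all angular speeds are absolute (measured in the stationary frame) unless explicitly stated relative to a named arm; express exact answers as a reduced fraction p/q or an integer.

1917/703

class = fixed-axis compound train [6 meshes; 6 ratios multiply, 6 sense flips]
mesh 1 [45T→53T]: running ratio 45/53, sense −
mesh 2 [53T→39T]: running ratio 15/13, sense +
mesh 3 [39T→37T]: running ratio 45/37, sense −
mesh 4 [71T→76T]: running ratio 3195/2812, sense +
mesh 5 [36T→41T]: running ratio 28755/28823, sense −
mesh 6 [41T→15T]: running ratio 1917/703, sense +
ω_out/ω_in = 1917/703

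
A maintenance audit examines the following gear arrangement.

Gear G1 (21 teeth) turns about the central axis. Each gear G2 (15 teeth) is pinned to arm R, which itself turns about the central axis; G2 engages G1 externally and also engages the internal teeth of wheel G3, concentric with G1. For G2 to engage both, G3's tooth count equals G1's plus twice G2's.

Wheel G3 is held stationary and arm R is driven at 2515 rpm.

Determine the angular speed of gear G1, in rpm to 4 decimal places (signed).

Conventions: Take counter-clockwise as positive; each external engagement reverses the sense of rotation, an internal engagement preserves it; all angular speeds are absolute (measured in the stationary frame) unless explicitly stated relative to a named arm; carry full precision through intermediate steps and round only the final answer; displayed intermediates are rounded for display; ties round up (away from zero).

+8622.8571 rpm

recognized (axles ride arm R): planetary set, 21/15/51 teeth
normalise by the input: solve with ω_arm = 1, then scale by 2515 rpm
ring teeth: 21 + 2·15 = 51
21(ω_sun−ω_arm) = −51(ω_ring−ω_arm),  ω_ring = 0, ω_arm = 1
ω_sun = 1 − (51/21)(0−1) = 24/7
scale: ω_sun = 24/7 × 2515 rpm = +8622.8571 rpm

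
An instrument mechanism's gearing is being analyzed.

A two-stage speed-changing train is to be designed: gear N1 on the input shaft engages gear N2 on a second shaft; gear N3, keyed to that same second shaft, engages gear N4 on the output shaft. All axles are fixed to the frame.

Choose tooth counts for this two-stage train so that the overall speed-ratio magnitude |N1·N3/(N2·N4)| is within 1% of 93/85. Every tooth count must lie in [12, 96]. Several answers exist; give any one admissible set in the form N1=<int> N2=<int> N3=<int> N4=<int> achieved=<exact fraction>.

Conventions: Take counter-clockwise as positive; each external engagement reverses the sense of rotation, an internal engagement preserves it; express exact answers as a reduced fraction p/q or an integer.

topology: fixed-axis compound train — 2 stages, target 93/85
target = 93/85 in lowest terms: an exact hit needs N1·N3 = k·93 and N2·N4 = k·85 for one integer k, every count in [12, 96]; additionally prefer no 1:1 stage (N1 ≠ N2, N3 ≠ N4)
k = 1…3: no 1:1-free in-range split of k·93 and k·85 into factor pairs; take k = 4
k = 4: N1·N3 = 372 = 12·31, N2·N4 = 340 = 17·20
achieved = 12·31/(17·20) = 93/85; |achieved − target| = 0 ≤ 93/8500 ✓

N1=12 N2=17 N3=31 N4=20 achieved=93/85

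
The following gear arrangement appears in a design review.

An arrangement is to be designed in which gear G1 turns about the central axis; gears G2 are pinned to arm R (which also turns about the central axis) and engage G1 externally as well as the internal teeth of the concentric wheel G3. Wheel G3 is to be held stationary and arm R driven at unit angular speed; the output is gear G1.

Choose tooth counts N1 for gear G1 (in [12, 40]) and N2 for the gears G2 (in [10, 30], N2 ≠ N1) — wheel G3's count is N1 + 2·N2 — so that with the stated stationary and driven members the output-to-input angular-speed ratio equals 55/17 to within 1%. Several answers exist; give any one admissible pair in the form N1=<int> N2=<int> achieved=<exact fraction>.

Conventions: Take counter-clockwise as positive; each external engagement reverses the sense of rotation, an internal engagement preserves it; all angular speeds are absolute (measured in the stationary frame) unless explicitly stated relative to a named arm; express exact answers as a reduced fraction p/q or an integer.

N1=34 N2=21 achieved=55/17

design class (target 55/17): planetary set
Willis with ω_ring = 0: ω_sun/ω_arm = (N1+N3)/N1; set equal to 55/17  ⇒  N3/N1 = 55/17 − 1 = 38/17
N3 = N1 + 2·N2  ⇒  N2/N1 = (N3/N1 − 1)/2 = (38/17 − 1)/2 = 21/34
smallest multiple with N1 ≥ 12 and N2 ≥ 10: k = 1  ⇒  N1 = 1·34 = 34, N2 = 1·21 = 21 (N1 ≤ 40, N2 ≤ 30, N2 ≠ N1 ✓), N3 = 34 + 2·21 = 76
check: (N1+N3)/N1 with N1 = 34, N3 = 76 gives 55/17; |achieved − target| = 0 ≤ 11/340 ✓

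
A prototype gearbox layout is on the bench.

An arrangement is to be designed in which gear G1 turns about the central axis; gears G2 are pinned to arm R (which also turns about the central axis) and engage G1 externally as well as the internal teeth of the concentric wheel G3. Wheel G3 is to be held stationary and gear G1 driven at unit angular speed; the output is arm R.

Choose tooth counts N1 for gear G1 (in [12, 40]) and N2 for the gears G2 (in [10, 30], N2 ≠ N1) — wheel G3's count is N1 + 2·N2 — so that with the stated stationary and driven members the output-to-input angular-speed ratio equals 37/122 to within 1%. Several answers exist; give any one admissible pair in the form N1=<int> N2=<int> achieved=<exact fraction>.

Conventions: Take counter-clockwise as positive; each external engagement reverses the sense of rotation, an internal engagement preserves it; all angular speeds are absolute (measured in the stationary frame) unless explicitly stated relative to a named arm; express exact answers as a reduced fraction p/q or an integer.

planetary set to be sized for 37/122 (Willis relation)
Willis with ω_ring = 0: ω_arm/ω_sun = N1/(N1+N3); set equal to 37/122  ⇒  N3/N1 = 1/(37/122) − 1 = 85/37
N3 = N1 + 2·N2  ⇒  N2/N1 = (N3/N1 − 1)/2 = (85/37 − 1)/2 = 24/37
smallest multiple with N1 ≥ 12 and N2 ≥ 10: k = 1  ⇒  N1 = 1·37 = 37, N2 = 1·24 = 24 (N1 ≤ 40, N2 ≤ 30, N2 ≠ N1 ✓), N3 = 37 + 2·24 = 85
check: N1/(N1+N3) with N1 = 37, N3 = 85 gives 37/122; |achieved − target| = 0 ≤ 37/12200 ✓

N1=37 N2=24 achieved=37/122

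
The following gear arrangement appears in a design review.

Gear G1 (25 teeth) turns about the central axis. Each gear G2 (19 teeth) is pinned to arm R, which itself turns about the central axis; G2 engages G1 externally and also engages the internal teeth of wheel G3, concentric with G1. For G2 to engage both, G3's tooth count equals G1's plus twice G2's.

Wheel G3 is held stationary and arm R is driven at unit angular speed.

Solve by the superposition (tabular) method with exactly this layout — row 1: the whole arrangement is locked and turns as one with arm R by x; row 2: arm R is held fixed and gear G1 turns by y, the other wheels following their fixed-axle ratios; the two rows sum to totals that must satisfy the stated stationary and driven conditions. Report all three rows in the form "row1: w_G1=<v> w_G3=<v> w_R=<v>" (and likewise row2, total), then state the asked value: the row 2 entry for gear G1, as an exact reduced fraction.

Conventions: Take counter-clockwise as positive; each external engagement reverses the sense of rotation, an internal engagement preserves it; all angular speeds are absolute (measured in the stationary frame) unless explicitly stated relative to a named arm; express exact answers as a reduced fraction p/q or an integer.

row1: w_G1=1 w_G3=1 w_R=1
row2: w_G1=63/25 w_G3=-1 w_R=0
total: w_G1=88/25 w_G3=0 w_R=1
asked value: 63/25

planetary set (25T centre, 19T on arm, 63T internal) — Willis relation
row 1: whole set turns with the arm by x
row 2 (arm held, sun turns y): ω_ring = −(25/63)·y, ω_arm = 0
boundary: total ω_ring = x − (25/63)·y = 0 and total ω_arm = x = 1  ⇒  y = 63/25, x = 1
row 2 ring = −(25/63)·63/25 = -1
totals (row 1 + row 2): sun 1 + 63/25 = 88/25, ring 1 + (-1) = 0, arm 1 + 0 = 1
asked cell (row2, sun) = 63/25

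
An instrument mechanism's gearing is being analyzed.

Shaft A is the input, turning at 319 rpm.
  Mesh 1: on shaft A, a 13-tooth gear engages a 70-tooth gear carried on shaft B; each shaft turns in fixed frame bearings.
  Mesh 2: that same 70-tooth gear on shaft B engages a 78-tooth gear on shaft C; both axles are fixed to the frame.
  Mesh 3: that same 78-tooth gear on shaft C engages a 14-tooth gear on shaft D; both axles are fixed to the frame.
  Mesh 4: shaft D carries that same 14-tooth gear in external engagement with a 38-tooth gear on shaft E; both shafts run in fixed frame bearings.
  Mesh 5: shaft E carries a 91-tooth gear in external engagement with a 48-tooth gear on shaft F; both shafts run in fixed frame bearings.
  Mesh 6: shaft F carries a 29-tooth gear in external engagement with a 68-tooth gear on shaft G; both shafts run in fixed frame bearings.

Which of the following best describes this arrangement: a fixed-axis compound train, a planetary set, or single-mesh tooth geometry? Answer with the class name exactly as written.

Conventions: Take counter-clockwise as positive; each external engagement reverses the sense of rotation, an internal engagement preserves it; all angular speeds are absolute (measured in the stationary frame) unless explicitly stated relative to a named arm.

recognized (7 fixed axles, 6 meshes): fixed-axis compound train
classification: fixed-axis compound train

fixed-axis compound train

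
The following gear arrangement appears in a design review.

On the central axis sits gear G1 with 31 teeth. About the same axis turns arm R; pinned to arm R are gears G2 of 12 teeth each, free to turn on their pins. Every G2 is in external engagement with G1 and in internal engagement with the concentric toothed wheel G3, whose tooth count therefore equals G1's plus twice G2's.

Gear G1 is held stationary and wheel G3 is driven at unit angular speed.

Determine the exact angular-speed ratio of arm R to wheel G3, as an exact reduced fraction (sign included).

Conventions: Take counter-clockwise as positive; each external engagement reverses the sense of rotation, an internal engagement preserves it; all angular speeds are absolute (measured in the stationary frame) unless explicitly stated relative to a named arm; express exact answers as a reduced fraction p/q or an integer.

55/86

recognized (axles ride arm R): planetary set, 31/12/55 teeth
ring teeth: 31 + 2·12 = 55
31(ω_sun−ω_arm) = −55(ω_ring−ω_arm),  ω_sun = 0, ω_ring = 1
31(0−ω_arm) = −55(1−ω_arm)  ⇒  86·ω_arm = 55  ⇒  ω_arm = 55/86
ω_out/ω_in = 55/86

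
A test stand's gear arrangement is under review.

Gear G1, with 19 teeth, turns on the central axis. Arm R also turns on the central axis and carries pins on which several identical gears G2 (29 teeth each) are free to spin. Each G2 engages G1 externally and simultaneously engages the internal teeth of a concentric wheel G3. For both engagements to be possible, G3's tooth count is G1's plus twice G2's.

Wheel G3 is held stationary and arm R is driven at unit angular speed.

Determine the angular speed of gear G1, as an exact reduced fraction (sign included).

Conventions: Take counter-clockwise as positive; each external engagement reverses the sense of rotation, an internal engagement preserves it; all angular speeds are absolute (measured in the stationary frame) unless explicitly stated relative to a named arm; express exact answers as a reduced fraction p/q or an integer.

class = planetary set [G3 = 19+2·29 = 77; Willis about the carrier]
ring teeth: 19 + 2·29 = 77
19(ω_sun−ω_arm) = −77(ω_ring−ω_arm),  ω_ring = 0, ω_arm = 1
ω_sun = 1 − (77/19)(0−1) = 96/19
exact speed ratio = 96/19

96/19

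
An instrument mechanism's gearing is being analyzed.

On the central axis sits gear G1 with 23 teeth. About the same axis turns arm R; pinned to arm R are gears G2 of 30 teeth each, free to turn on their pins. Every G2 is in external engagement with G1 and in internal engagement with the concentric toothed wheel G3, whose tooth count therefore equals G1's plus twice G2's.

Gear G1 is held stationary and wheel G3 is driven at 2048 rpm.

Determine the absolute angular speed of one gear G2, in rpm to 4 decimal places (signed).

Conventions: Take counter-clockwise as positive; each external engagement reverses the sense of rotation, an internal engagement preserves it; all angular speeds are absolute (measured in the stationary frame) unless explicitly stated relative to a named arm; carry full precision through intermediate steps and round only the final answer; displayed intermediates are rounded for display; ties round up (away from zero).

+2833.0667 rpm

recognized (axles ride arm R): planetary set, 23/30/83 teeth
normalise by the input: solve with ω_ring = 1, then scale by 2048 rpm
ring teeth: 23 + 2·30 = 83
23(ω_sun−ω_arm) = −83(ω_ring−ω_arm),  ω_sun = 0, ω_ring = 1
23(0−ω_arm) = −83(1−ω_arm)  ⇒  106·ω_arm = 83  ⇒  ω_arm = 83/106
sun–planet mesh: 23·(0−83/106) = −30·(ω_p−ω_arm)  ⇒  ω_p−ω_arm = 1909/3180
ω_p = 83/106 + 1909/3180 = 83/60
scale: ω_p = 83/60 × 2048 rpm = +2833.0667 rpm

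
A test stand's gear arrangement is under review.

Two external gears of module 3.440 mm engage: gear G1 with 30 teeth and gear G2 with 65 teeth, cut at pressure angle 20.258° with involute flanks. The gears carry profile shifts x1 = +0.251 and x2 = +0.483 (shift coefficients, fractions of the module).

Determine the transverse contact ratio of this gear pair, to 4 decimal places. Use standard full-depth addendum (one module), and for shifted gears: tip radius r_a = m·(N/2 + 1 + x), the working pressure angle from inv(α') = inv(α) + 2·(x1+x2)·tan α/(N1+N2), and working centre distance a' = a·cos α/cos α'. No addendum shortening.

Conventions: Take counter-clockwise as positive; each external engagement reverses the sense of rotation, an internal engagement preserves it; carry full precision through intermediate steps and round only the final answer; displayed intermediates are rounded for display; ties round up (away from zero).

1.6185

topology: single-mesh involute geometry — m = 3.440, 30T/65T pair
base radii: r_b1 = 48.408179, r_b2 = 104.884387
tip radii: r_a1 = 55.903440, r_a2 = 116.901520
inv(α') = inv(20.258°) + 2·(+0.251+0.483)·tan α/(30+65) = 0.02121254  ⇒  α' = 22.39866°
a' = a·cos α / cos α' = 163.4000·cos 20.258°/cos 22.39866° = 165.801471
action lengths: √(r_a1²−r_b1²) = 27.961453, √(r_a2²−r_b2²) = 51.625872
base pitch p_b = π·m·cos α = 10.138585
CR = (27.961453 + 51.625872 − 165.801471·sin 22.39866°)/10.138585 = 1.618458
contact ratio ≈ 1.6185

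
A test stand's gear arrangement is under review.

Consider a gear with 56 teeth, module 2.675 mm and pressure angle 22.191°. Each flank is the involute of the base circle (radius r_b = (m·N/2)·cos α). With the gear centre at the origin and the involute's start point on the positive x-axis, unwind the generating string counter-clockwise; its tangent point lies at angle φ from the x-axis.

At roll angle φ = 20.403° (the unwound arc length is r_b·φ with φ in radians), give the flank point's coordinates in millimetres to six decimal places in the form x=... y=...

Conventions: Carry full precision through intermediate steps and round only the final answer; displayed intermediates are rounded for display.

x=73.610897 y=1.030708

topology: single-mesh involute geometry — m = 2.675, N = 56
pitch radius r_p = m·N/2 = 2.675·56/2 = 74.900000
base radius r_b = r_p·cos α = 74.900000·cos 22.191° = 69.352151
roll angle φ = 20.403° = 0.35609953 rad
x = r_b·(cos φ + φ·sin φ) = 73.610897
y = r_b·(sin φ − φ·cos φ) = 1.030708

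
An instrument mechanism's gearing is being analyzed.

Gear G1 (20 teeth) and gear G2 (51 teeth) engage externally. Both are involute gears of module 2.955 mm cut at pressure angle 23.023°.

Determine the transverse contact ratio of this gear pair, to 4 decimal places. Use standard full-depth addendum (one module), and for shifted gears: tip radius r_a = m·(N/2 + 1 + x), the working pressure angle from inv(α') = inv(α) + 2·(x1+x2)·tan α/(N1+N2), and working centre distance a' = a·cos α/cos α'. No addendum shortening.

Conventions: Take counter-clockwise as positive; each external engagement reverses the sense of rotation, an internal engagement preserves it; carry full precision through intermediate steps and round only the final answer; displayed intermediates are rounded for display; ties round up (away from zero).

recognized (one external pair, fixed centres): single-mesh tooth geometry, m = 2.955, N1 = 20, N2 = 51
base radii: r_b1 = 27.196281, r_b2 = 69.350517
tip radii: r_a1 = 32.505000, r_a2 = 78.307500
no profile shift: α' = α, a' = a
action lengths: √(r_a1²−r_b1²) = 17.802733, √(r_a2²−r_b2²) = 36.367160
base pitch p_b = π·m·cos α = 8.543964
CR = (17.802733 + 36.367160 − 104.902500·sin 23.02300°)/8.543964 = 1.538216
contact ratio ≈ 1.5382

1.5382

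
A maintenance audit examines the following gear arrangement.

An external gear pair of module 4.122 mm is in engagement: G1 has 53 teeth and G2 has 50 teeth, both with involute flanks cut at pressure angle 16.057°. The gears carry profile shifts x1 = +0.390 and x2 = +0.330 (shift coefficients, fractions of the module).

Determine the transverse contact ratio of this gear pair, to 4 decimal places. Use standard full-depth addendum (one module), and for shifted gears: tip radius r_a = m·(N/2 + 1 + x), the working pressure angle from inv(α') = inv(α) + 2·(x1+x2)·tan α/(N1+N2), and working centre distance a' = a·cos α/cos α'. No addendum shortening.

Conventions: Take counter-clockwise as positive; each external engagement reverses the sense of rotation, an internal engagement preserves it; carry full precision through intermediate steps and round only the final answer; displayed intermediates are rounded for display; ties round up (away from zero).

recognized (one external pair, fixed centres): single-mesh tooth geometry, m = 4.122, N1 = 53, N2 = 50
base radii: r_b1 = 104.971494, r_b2 = 99.029711
tip radii: r_a1 = 114.962580, r_a2 = 108.532260
inv(α') = inv(16.057°) + 2·(+0.390+0.330)·tan α/(53+50) = 0.01159874  ⇒  α' = 18.44317°
a' = a·cos α / cos α' = 212.2830·cos 16.057°/cos 18.44317° = 215.046442
action lengths: √(r_a1²−r_b1²) = 46.876223, √(r_a2²−r_b2²) = 44.411348
base pitch p_b = π·m·cos α = 12.444440
CR = (46.876223 + 44.411348 − 215.046442·sin 18.44317°)/12.444440 = 1.868676
contact ratio ≈ 1.8687

1.8687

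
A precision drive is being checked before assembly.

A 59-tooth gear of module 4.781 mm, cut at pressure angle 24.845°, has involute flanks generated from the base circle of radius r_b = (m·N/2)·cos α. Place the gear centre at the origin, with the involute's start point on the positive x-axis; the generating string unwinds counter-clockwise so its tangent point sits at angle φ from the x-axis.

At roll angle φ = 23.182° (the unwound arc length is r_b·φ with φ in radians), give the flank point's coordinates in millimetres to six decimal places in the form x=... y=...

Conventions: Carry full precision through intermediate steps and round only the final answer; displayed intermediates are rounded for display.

class = single-mesh tooth geometry [base-circle involute, m = 4.781, 59T]
pitch radius r_p = m·N/2 = 4.781·59/2 = 141.039500
base radius r_b = r_p·cos α = 141.039500·cos 24.845° = 127.985979
roll angle φ = 23.182° = 0.40460223 rad
x = r_b·(cos φ + φ·sin φ) = 138.036972
y = r_b·(sin φ − φ·cos φ) = 2.779711

x=138.036972 y=2.779711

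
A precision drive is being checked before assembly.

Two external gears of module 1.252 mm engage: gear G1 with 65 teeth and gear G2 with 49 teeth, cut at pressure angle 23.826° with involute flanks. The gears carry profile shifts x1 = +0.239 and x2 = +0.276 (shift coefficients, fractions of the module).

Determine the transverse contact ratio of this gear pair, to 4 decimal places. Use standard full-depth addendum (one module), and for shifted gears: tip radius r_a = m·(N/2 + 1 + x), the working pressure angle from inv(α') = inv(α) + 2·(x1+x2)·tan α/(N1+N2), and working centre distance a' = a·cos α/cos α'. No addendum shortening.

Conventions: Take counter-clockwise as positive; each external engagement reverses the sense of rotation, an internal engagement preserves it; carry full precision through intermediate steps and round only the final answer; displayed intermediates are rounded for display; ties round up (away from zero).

recognized (one external pair, fixed centres): single-mesh tooth geometry, m = 1.252, N1 = 65, N2 = 49
base radii: r_b1 = 37.222254, r_b2 = 28.059853
tip radii: r_a1 = 42.241228, r_a2 = 32.271552
inv(α') = inv(23.826°) + 2·(+0.239+0.276)·tan α/(65+49) = 0.02974242  ⇒  α' = 24.93845°
a' = a·cos α / cos α' = 71.3640·cos 23.826°/cos 24.93845° = 71.994813
action lengths: √(r_a1²−r_b1²) = 19.970608, √(r_a2²−r_b2²) = 15.940443
base pitch p_b = π·m·cos α = 3.598066
CR = (19.970608 + 15.940443 − 71.994813·sin 24.93845°)/3.598066 = 1.543840
contact ratio ≈ 1.5438

1.5438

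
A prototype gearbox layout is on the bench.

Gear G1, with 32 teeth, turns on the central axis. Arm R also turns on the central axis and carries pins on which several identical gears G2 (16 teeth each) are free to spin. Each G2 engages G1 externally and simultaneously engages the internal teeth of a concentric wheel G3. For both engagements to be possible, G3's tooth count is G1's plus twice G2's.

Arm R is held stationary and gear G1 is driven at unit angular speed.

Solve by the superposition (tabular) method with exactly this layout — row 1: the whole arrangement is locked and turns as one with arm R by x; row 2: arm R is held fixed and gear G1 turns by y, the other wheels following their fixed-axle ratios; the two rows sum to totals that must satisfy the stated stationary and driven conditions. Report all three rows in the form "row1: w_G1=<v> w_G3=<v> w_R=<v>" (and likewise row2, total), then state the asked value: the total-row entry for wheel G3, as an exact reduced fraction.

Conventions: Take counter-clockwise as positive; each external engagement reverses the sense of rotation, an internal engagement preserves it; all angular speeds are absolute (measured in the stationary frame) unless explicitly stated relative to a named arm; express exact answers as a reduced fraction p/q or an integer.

row1: w_G1=0 w_G3=0 w_R=0
row2: w_G1=1 w_G3=-1/2 w_R=0
total: w_G1=1 w_G3=-1/2 w_R=0
asked value: -1/2

class = planetary set [G3 = 32+2·16 = 64; Willis about the carrier]
superposition row 1 [locked train]: every member turns x
superposition row 2 [arm held]: sun y, ring −(32/64)·y, arm 0
boundary: total ω_arm = x = 0 and total ω_sun = x + y = 1  ⇒  y = 1, x = 0
row 2 ring = −(32/64)·1 = -1/2
totals (row 1 + row 2): sun 0 + 1 = 1, ring 0 + (-1/2) = -1/2, arm 0 + 0 = 0
asked cell (total, ring) = -1/2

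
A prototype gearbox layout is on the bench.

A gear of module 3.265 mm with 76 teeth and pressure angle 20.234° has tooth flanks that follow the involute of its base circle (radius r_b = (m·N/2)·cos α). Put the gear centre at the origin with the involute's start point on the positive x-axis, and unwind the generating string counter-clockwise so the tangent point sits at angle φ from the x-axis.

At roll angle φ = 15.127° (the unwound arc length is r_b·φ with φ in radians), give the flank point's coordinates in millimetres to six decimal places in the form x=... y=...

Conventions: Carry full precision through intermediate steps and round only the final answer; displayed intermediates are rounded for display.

recognized (one wheel, involute flank): single-mesh tooth geometry, m = 3.265, N = 76
pitch radius r_p = m·N/2 = 3.265·76/2 = 124.070000
base radius r_b = r_p·cos α = 124.070000·cos 20.234° = 116.413386
roll angle φ = 15.127° = 0.26401596 rad
x = r_b·(cos φ + φ·sin φ) = 120.400221
y = r_b·(sin φ − φ·cos φ) = 0.709156

x=120.400221 y=0.709156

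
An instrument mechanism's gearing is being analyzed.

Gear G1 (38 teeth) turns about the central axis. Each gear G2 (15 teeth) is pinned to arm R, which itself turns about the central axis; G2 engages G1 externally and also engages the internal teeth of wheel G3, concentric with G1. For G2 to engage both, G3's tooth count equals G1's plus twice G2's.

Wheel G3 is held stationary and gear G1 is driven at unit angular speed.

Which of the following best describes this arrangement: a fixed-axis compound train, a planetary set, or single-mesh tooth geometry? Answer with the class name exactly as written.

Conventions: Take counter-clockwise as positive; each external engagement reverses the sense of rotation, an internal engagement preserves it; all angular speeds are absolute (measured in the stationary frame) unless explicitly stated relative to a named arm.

topology: planetary set — G1 38T / G2 15T / G3 68T, arm = carrier (Willis)
classification: planetary set

planetary set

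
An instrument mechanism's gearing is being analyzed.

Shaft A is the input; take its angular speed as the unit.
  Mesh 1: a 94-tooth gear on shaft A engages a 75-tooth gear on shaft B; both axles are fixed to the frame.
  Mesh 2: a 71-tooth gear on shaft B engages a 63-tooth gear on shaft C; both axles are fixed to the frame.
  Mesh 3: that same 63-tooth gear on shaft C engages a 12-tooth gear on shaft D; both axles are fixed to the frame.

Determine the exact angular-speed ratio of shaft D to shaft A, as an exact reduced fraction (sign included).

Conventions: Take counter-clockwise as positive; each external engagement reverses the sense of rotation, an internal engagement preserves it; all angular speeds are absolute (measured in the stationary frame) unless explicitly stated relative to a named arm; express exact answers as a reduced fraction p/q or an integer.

-3337/450

class = fixed-axis compound train [3 meshes; 3 ratios multiply, 3 sense flips]
mesh 1 [94T→75T]: running ratio 94/75, sense −
mesh 2 [71T→63T]: running ratio 6674/4725, sense +
mesh 3 [63T→12T]: running ratio 3337/450, sense −
ω_out/ω_in = -3337/450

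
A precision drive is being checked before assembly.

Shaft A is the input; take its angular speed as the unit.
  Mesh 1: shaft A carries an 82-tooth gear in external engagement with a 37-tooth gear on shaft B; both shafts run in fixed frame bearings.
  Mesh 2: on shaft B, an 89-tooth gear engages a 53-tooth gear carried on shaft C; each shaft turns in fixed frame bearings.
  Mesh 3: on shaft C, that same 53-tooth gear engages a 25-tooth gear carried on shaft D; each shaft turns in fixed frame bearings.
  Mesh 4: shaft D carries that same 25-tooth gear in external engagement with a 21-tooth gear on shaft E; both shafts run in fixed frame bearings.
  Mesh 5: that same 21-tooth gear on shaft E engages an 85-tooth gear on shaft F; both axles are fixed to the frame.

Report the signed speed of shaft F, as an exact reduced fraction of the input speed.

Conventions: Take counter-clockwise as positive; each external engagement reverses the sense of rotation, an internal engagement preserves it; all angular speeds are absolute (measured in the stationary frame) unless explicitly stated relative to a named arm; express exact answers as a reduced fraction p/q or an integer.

5-mesh fixed-axis compound train (all bearings frame-fixed)
mesh 1 [82T→37T]: |ω|/ω_in = 1×82/37 = 82/37, sense flips to −
mesh 2 [89T→53T]: |ω|/ω_in = (82/37)×89/53 = 7298/1961, sense flips to +
mesh 3 [53T→25T]: |ω|/ω_in = (7298/1961)×53/25 = 7298/925, sense flips to −
mesh 4 [25T→21T]: |ω|/ω_in = (7298/925)×25/21 = 7298/777, sense flips to +
mesh 5 [21T→85T]: |ω|/ω_in = (7298/777)×21/85 = 7298/3145, sense flips to −
signed output speed (× input speed) = -7298/3145

-7298/3145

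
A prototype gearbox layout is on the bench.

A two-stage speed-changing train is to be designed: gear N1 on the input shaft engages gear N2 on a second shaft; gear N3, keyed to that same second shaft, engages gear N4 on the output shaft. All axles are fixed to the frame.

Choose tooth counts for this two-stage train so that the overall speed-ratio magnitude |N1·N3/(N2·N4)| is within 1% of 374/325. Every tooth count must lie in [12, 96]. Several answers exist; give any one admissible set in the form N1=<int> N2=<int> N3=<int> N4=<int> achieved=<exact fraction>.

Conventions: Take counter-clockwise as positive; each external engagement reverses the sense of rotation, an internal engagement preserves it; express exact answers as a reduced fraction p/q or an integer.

design class (target 374/325): fixed-axis compound train
target = 374/325 in lowest terms: an exact hit needs N1·N3 = k·374 and N2·N4 = k·325 for one integer k, every count in [12, 96]; additionally prefer no 1:1 stage (N1 ≠ N2, N3 ≠ N4)
k = 1: N1·N3 = 374 = 17·22, N2·N4 = 325 = 13·25
achieved = 17·22/(13·25) = 374/325; |achieved − target| = 0 ≤ 187/16250 ✓

N1=17 N2=13 N3=22 N4=25 achieved=374/325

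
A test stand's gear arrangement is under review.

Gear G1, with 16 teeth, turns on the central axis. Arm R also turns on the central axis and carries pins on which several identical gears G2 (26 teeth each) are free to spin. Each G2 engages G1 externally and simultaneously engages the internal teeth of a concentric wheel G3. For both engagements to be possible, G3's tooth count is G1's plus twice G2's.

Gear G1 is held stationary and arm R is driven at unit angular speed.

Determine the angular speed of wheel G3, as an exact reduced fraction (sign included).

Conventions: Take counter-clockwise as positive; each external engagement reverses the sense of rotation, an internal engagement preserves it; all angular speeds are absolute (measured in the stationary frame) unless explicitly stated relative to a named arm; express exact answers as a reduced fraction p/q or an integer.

21/17

topology: planetary set — G1 16T / G2 26T / G3 68T, arm = carrier (Willis)
ring teeth: 16 + 2·26 = 68
16(ω_sun−ω_arm) = −68(ω_ring−ω_arm),  ω_sun = 0, ω_arm = 1
ω_ring = 1 − (16/68)(0−1) = 21/17
exact speed ratio = 21/17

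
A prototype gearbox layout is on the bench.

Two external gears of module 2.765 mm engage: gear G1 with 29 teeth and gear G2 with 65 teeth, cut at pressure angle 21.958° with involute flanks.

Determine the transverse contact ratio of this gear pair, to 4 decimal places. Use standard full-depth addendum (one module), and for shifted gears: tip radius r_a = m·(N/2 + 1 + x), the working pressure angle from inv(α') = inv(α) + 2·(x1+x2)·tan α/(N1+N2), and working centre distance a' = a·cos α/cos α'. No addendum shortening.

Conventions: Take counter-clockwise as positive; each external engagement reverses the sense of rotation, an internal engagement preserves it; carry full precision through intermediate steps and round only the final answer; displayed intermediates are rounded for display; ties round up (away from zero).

single-mesh involute tooth geometry (29T engaging 65T at module 2.765)
base radii: r_b1 = 37.184118, r_b2 = 83.343713
tip radii: r_a1 = 42.857500, r_a2 = 92.627500
no profile shift: α' = α, a' = a
action lengths: √(r_a1²−r_b1²) = 21.309779, √(r_a2²−r_b2²) = 40.418798
base pitch p_b = π·m·cos α = 8.056369
CR = (21.309779 + 40.418798 − 129.955000·sin 21.95800°)/8.056369 = 1.630377
contact ratio ≈ 1.6304

1.6304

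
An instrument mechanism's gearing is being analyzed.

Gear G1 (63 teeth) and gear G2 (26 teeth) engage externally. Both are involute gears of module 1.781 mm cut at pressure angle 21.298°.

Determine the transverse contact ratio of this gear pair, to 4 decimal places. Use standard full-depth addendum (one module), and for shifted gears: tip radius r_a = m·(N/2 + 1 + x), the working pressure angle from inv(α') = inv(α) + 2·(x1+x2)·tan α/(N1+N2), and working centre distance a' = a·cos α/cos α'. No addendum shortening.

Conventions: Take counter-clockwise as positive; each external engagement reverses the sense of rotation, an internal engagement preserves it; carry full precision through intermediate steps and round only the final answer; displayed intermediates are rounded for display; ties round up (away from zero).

topology: single-mesh involute geometry — m = 1.781, 63T/26T pair
base radii: r_b1 = 52.269987, r_b2 = 21.571741
tip radii: r_a1 = 57.882500, r_a2 = 24.934000
no profile shift: α' = α, a' = a
action lengths: √(r_a1²−r_b1²) = 24.864277, √(r_a2²−r_b2²) = 12.504574
base pitch p_b = π·m·cos α = 5.213048
CR = (24.864277 + 12.504574 − 79.254500·sin 21.29800°)/5.213048 = 1.646280
contact ratio ≈ 1.6463

1.6463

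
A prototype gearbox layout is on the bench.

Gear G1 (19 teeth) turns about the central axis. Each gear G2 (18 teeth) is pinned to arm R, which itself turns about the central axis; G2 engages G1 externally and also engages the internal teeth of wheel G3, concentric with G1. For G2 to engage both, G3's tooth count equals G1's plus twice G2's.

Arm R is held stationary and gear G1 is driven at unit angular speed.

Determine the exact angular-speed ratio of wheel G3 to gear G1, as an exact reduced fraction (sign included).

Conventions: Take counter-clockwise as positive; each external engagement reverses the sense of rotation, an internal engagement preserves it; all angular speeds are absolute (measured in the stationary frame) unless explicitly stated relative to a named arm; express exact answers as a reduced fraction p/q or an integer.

recognized (axles ride arm R): planetary set, 19/18/55 teeth
ring teeth: 19 + 2·18 = 55
19(ω_sun−ω_arm) = −55(ω_ring−ω_arm),  ω_arm = 0, ω_sun = 1
ω_ring = 0 − (19/55)(1−0) = -19/55
ω_out/ω_in = -19/55

-19/55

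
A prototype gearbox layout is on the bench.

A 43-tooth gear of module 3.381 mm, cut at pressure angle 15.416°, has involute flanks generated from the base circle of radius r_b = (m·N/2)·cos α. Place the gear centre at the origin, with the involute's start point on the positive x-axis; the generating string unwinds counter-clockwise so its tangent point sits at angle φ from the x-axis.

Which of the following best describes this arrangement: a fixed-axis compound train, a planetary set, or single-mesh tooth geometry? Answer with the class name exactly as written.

single-mesh tooth geometry

topology: single-mesh involute geometry — m = 3.381, N = 43
classification: single-mesh tooth geometry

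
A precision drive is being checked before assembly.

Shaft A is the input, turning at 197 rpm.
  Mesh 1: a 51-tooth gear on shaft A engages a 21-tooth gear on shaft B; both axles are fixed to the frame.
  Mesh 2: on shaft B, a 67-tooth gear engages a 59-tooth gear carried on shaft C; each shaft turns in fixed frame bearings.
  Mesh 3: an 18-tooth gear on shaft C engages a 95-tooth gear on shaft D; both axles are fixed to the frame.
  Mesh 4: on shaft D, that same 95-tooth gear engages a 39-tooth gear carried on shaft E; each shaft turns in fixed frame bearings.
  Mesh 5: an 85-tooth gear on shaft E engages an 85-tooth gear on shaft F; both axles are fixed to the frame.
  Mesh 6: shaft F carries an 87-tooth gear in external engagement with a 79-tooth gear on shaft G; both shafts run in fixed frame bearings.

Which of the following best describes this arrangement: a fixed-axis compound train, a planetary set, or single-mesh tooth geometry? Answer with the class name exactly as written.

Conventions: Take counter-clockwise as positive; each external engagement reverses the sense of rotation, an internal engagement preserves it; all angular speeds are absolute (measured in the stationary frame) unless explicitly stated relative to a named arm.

fixed-axis compound train

topology: fixed-axis compound train — 6 meshes, A→G
classification: fixed-axis compound train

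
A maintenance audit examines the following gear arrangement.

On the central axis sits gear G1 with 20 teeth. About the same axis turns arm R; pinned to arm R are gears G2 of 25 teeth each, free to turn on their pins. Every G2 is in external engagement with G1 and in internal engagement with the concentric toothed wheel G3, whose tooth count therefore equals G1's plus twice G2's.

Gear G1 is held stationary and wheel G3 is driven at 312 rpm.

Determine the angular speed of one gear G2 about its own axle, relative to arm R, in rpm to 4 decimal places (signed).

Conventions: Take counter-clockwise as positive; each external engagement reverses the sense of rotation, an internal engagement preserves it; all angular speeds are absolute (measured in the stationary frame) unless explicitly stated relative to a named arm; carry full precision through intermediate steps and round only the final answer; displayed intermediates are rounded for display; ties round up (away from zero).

+194.1333 rpm

topology: planetary set — G1 20T / G2 25T / G3 70T, arm = carrier (Willis)
normalise by the input: solve with ω_ring = 1, then scale by 312 rpm
ring teeth: 20 + 2·25 = 70
20(ω_sun−ω_arm) = −70(ω_ring−ω_arm),  ω_sun = 0, ω_ring = 1
20(0−ω_arm) = −70(1−ω_arm)  ⇒  90·ω_arm = 70  ⇒  ω_arm = 7/9
sun–planet mesh: 20·(0−7/9) = −25·(ω_p−ω_arm)  ⇒  ω_p−ω_arm = 28/45
scale: ω_p−ω_arm = 28/45 × 312 rpm = +194.1333 rpm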